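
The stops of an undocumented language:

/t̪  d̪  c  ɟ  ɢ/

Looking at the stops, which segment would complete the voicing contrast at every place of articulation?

/q/

Voiceless: /t̪/ (dental), /c/ (palatal).
Voiced: /d̪/ (dental), /ɟ/ (palatal), /ɢ/ (uvular).
The uvular row has no voiceless member, so the gap is the voiceless uvular stop /q/.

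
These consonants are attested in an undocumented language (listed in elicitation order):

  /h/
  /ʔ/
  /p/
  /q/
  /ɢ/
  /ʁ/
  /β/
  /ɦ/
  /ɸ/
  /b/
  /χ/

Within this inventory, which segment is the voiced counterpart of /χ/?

/ʁ/

/χ/ is a voiceless uvular fricative.
The voiced counterpart is a voiced uvular fricative — in this inventory, /ʁ/.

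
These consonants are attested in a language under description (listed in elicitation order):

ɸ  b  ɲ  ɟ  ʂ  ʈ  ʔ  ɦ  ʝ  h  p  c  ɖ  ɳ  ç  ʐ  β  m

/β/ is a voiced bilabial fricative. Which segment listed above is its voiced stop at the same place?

The voiced stop at the same place is a voiced bilabial stop — in this inventory, /b/.

/b/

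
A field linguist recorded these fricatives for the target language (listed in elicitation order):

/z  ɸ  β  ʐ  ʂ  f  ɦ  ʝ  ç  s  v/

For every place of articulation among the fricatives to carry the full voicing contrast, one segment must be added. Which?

bilabial: voiceless /ɸ/, voiced /β/.
labiodental: voiceless /f/, voiced /v/.
alveolar: voiceless /s/, voiced /z/.
retroflex: voiceless /ʂ/, voiced /ʐ/.
palatal: voiceless /ç/, voiced /ʝ/.
glottal: voiceless —, voiced /ɦ/.
The glottal row has no voiceless member, so the gap is the voiceless glottal fricative /h/.

/h/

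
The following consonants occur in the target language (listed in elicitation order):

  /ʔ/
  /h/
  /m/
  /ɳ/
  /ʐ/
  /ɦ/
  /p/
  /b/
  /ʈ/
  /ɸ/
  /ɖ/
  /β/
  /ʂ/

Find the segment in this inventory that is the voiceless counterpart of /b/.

/p/

/b/ is a voiced bilabial stop.
The voiceless counterpart is a voiceless bilabial stop — in this inventory, /p/.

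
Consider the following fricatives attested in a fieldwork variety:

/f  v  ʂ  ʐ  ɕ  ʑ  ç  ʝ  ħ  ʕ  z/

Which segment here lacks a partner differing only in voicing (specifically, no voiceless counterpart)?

/z/

Labiodental: /f/ ~ /v/
Retroflex: /ʂ/ ~ /ʐ/
Alveolo-palatal: /ɕ/ ~ /ʑ/
Palatal: /ç/ ~ /ʝ/
Pharyngeal: /ħ/ ~ /ʕ/
Alveolar: only /z/ (voiced); no voiceless partner.
So /z/ is the unpaired segment.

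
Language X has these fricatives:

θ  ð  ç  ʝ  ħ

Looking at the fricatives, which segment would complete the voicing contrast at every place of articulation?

/ʕ/

dental: voiceless /θ/, voiced /ð/.
palatal: voiceless /ç/, voiced /ʝ/.
pharyngeal: voiceless /ħ/, voiced —.
The pharyngeal row has no voiced member, so the gap is the voiced pharyngeal fricative /ʕ/.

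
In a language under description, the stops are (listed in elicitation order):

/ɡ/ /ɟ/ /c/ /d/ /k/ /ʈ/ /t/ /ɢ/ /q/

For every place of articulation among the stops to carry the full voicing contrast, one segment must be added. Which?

/ɖ/

alveolar: voiceless /t/, voiced /d/.
retroflex: voiceless /ʈ/, voiced —.
palatal: voiceless /c/, voiced /ɟ/.
velar: voiceless /k/, voiced /ɡ/.
uvular: voiceless /q/, voiced /ɢ/.
The retroflex row has no voiced member, so the gap is the voiced retroflex stop /ɖ/.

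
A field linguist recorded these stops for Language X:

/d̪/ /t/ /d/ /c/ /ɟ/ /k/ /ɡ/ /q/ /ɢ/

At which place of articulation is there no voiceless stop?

Voiceless: /t/ (alveolar), /c/ (palatal), /k/ (velar), /q/ (uvular).
Voiced: /d̪/ (dental), /d/ (alveolar), /ɟ/ (palatal), /ɡ/ (velar), /ɢ/ (uvular).
Every place of articulation has a voiceless member except dental, where /t̪/ would be expected.

dental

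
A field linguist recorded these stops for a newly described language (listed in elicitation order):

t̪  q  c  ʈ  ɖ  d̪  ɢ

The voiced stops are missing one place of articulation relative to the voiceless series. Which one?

palatal

Voiceless: /t̪/ (dental), /ʈ/ (retroflex), /c/ (palatal), /q/ (uvular).
Voiced: /d̪/ (dental), /ɖ/ (retroflex), /ɢ/ (uvular).
Every place of articulation has a voiced member except palatal, where /ɟ/ would be expected.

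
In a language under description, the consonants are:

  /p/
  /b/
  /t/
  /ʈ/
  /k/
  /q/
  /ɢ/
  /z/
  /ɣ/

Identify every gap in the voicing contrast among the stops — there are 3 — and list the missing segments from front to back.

bilabial: voiceless /p/, voiced /b/.
alveolar: voiceless /t/, voiced —.
retroflex: voiceless /ʈ/, voiced —.
velar: voiceless /k/, voiced —.
uvular: voiceless /q/, voiced /ɢ/.
Gaps, from front to back: alveolar lacks voiced (/d/); retroflex lacks voiced (/ɖ/); velar lacks voiced (/ɡ/).

/d/, /ɖ/, /ɡ/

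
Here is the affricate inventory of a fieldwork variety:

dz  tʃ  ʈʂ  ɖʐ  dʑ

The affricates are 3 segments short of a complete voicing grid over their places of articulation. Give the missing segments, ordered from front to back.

/ts/, /dʒ/, /tɕ/

alveolar: voiceless —, voiced /dz/.
postalveolar: voiceless /tʃ/, voiced —.
retroflex: voiceless /ʈʂ/, voiced /ɖʐ/.
alveolo-palatal: voiceless —, voiced /dʑ/.
Gaps, from front to back: alveolar lacks voiceless (/ts/); postalveolar lacks voiced (/dʒ/); alveolo-palatal lacks voiceless (/tɕ/).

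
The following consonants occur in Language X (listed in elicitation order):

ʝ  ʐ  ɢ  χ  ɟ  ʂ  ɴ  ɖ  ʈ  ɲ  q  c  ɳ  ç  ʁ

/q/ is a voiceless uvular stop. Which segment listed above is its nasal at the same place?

/ɴ/

The nasal at the same place is an uvular nasal — in this inventory, /ɴ/.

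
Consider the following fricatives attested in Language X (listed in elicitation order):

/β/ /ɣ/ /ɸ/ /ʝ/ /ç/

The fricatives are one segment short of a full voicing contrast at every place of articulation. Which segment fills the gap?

Voiceless: /ɸ/ (bilabial), /ç/ (palatal).
Voiced: /β/ (bilabial), /ʝ/ (palatal), /ɣ/ (velar).
The velar row has no voiceless member, so the gap is the voiceless velar fricative /x/.

/x/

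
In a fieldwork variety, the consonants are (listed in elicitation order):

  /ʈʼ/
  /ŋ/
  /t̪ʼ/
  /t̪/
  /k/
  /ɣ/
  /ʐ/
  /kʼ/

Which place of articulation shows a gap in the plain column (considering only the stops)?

dental: plain /t̪/, ejective /t̪ʼ/.
retroflex: plain —, ejective /ʈʼ/.
velar: plain /k/, ejective /kʼ/.
Every place of articulation has a plain member except retroflex, where /ʈ/ would be expected.

retroflex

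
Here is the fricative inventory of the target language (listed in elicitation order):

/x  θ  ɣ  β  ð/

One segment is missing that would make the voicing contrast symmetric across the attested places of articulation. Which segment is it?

Voiceless: /θ/ (dental), /x/ (velar).
Voiced: /β/ (bilabial), /ð/ (dental), /ɣ/ (velar).
The bilabial row has no voiceless member, so the gap is the voiceless bilabial fricative /ɸ/.

/ɸ/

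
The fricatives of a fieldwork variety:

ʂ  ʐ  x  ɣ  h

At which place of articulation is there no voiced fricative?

retroflex: voiceless /ʂ/, voiced /ʐ/.
velar: voiceless /x/, voiced /ɣ/.
glottal: voiceless /h/, voiced —.
Every place of articulation has a voiced member except glottal, where /ɦ/ would be expected.

glottal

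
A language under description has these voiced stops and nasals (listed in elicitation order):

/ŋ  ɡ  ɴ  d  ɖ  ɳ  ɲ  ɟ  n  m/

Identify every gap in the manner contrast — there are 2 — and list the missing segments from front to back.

place of articulation  oral stop  nasal   
bilabial          —         m       
alveolar          d         n       
retroflex         ɖ         ɳ       
palatal           ɟ         ɲ       
velar             ɡ         ŋ       
uvular            —         ɴ       
Gaps, from front to back: bilabial lacks oral stop (/b/); uvular lacks oral stop (/ɢ/).

/b/, /ɢ/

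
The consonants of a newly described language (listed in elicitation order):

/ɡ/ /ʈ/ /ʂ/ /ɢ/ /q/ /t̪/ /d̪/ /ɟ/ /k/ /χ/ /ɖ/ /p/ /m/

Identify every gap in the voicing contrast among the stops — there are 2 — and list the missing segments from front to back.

bilabial: voiceless /p/, voiced —.
dental: voiceless /t̪/, voiced /d̪/.
retroflex: voiceless /ʈ/, voiced /ɖ/.
palatal: voiceless —, voiced /ɟ/.
velar: voiceless /k/, voiced /ɡ/.
uvular: voiceless /q/, voiced /ɢ/.
Gaps, from front to back: bilabial lacks voiced (/b/); palatal lacks voiceless (/c/).

/b/, /c/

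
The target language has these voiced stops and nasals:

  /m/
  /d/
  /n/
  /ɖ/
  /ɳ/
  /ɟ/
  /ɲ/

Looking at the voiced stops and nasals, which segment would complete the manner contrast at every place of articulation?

/b/

place of articulation  oral stop  nasal   
bilabial          —         m       
alveolar          d         n       
retroflex         ɖ         ɳ       
palatal           ɟ         ɲ       
The bilabial row has no oral stop member, so the gap is the bilabial oral stop /b/.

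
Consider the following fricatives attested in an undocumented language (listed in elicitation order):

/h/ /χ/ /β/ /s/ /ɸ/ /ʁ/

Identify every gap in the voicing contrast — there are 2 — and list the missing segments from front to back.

/z/, /ɦ/

Voiceless: /ɸ/ (bilabial), /s/ (alveolar), /χ/ (uvular), /h/ (glottal).
Voiced: /β/ (bilabial), /ʁ/ (uvular).
Gaps, from front to back: alveolar lacks voiced (/z/); glottal lacks voiced (/ɦ/).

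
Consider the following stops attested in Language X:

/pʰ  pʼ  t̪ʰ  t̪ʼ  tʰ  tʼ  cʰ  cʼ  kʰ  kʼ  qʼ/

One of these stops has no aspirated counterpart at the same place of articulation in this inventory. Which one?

/qʼ/

Bilabial: /pʰ/ ~ /pʼ/
Dental: /t̪ʰ/ ~ /t̪ʼ/
Alveolar: /tʰ/ ~ /tʼ/
Palatal: /cʰ/ ~ /cʼ/
Velar: /kʰ/ ~ /kʼ/
Uvular: only /qʼ/ (ejective); no aspirated partner.
So /qʼ/ is the unpaired segment.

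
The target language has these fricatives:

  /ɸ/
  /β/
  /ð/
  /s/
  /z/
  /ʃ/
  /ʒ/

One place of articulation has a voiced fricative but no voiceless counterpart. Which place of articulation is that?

bilabial: voiceless /ɸ/, voiced /β/.
dental: voiceless —, voiced /ð/.
alveolar: voiceless /s/, voiced /z/.
postalveolar: voiceless /ʃ/, voiced /ʒ/.
Every place of articulation has a voiceless member except dental, where /θ/ would be expected.

dental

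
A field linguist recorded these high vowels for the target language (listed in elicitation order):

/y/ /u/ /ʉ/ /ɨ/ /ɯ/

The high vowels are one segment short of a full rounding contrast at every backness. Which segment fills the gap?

Unrounded: /ɨ/ (central), /ɯ/ (back).
Rounded: /y/ (front), /ʉ/ (central), /u/ (back).
The front row has no unrounded member, so the gap is the front unrounded vowel /i/.

/i/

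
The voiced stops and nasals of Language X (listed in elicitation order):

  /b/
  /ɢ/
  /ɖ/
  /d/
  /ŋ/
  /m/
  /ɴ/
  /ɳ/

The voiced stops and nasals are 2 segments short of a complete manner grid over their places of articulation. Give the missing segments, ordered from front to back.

bilabial: oral stop /b/, nasal /m/.
alveolar: oral stop /d/, nasal —.
retroflex: oral stop /ɖ/, nasal /ɳ/.
velar: oral stop —, nasal /ŋ/.
uvular: oral stop /ɢ/, nasal /ɴ/.
Gaps, from front to back: alveolar lacks nasal (/n/); velar lacks oral stop (/ɡ/).

/n/, /ɡ/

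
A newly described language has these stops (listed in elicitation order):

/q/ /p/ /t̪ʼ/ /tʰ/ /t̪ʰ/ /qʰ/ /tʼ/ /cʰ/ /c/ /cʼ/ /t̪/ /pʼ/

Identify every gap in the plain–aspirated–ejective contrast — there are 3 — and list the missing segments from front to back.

/pʰ/, /t/, /qʼ/

bilabial: plain /p/, aspirated —, ejective /pʼ/.
dental: plain /t̪/, aspirated /t̪ʰ/, ejective /t̪ʼ/.
alveolar: plain —, aspirated /tʰ/, ejective /tʼ/.
palatal: plain /c/, aspirated /cʰ/, ejective /cʼ/.
uvular: plain /q/, aspirated /qʰ/, ejective —.
Gaps, from front to back: bilabial lacks aspirated (/pʰ/); alveolar lacks plain (/t/); uvular lacks ejective (/qʼ/).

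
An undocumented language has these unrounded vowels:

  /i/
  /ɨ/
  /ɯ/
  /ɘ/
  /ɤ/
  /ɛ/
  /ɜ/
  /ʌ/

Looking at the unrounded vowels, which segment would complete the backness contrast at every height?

height            front     central   back    
high              i         ɨ         ɯ       
high-mid          —         ɘ         ɤ       
low-mid           ɛ         ɜ         ʌ       
The high-mid row has no front member, so the gap is the high-mid front unrounded vowel /e/.

/e/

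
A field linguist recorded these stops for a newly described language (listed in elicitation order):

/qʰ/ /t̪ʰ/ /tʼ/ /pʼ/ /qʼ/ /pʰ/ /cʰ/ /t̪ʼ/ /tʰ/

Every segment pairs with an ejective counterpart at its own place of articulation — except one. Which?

Bilabial: /pʰ/ ~ /pʼ/
Dental: /t̪ʰ/ ~ /t̪ʼ/
Alveolar: /tʰ/ ~ /tʼ/
Uvular: /qʰ/ ~ /qʼ/
Palatal: only /cʰ/ (aspirated); no ejective partner.
So /cʰ/ is the unpaired segment.

/cʰ/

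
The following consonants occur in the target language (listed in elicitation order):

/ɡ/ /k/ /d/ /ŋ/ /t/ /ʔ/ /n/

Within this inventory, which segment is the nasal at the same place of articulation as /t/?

/t/ is a voiceless alveolar stop.
The nasal at the same place is an alveolar nasal — in this inventory, /n/.

/n/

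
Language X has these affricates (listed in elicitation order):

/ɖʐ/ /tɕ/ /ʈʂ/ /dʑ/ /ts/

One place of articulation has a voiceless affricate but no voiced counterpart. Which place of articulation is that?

alveolar

place of articulation  voiceless  voiced  
alveolar          ts        —       
retroflex         ʈʂ        ɖʐ      
alveolo-palatal   tɕ        dʑ      
Every place of articulation has a voiced member except alveolar, where /dz/ would be expected.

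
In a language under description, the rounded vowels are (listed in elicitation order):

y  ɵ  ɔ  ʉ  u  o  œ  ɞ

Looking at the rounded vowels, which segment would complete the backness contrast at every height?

/ø/

height            front     central   back    
high              y         ʉ         u       
high-mid          —         ɵ         o       
low-mid           œ         ɞ         ɔ       
The high-mid row has no front member, so the gap is the high-mid front rounded vowel /ø/.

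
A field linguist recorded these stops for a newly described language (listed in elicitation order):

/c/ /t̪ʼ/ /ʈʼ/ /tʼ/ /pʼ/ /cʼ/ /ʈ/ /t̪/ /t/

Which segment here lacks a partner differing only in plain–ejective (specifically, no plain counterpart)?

/pʼ/

Dental: /t̪/ ~ /t̪ʼ/
Alveolar: /t/ ~ /tʼ/
Retroflex: /ʈ/ ~ /ʈʼ/
Palatal: /c/ ~ /cʼ/
Bilabial: only /pʼ/ (ejective); no plain partner.
So /pʼ/ is the unpaired segment.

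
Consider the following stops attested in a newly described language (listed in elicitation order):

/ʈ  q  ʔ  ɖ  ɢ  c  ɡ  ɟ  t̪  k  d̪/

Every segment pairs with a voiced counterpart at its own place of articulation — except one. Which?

/ʔ/

Dental: /t̪/ ~ /d̪/
Retroflex: /ʈ/ ~ /ɖ/
Palatal: /c/ ~ /ɟ/
Velar: /k/ ~ /ɡ/
Uvular: /q/ ~ /ɢ/
Glottal: only /ʔ/ (voiceless); no voiced partner.
So /ʔ/ is the unpaired segment.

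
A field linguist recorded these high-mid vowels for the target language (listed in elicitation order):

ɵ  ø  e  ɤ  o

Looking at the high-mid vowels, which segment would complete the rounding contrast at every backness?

front: unrounded /e/, rounded /ø/.
central: unrounded —, rounded /ɵ/.
back: unrounded /ɤ/, rounded /o/.
The central row has no unrounded member, so the gap is the central unrounded vowel /ɘ/.

/ɘ/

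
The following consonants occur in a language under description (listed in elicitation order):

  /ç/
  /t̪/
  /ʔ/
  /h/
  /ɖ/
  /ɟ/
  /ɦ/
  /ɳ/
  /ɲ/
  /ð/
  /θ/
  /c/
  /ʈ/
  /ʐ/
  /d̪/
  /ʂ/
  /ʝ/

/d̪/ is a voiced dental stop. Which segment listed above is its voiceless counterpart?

/t̪/

The voiceless counterpart is a voiceless dental stop — in this inventory, /t̪/.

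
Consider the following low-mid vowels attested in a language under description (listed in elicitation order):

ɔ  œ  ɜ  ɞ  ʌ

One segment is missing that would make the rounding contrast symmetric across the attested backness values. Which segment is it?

/ɛ/

Unrounded: /ɜ/ (central), /ʌ/ (back).
Rounded: /œ/ (front), /ɞ/ (central), /ɔ/ (back).
The front row has no unrounded member, so the gap is the front unrounded vowel /ɛ/.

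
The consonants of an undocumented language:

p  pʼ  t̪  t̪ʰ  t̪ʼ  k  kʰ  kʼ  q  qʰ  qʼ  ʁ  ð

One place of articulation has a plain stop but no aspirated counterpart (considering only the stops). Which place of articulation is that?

bilabial

Plain: /p/ (bilabial), /t̪/ (dental), /k/ (velar), /q/ (uvular).
Aspirated: /t̪ʰ/ (dental), /kʰ/ (velar), /qʰ/ (uvular).
Ejective: /pʼ/ (bilabial), /t̪ʼ/ (dental), /kʼ/ (velar), /qʼ/ (uvular).
Every place of articulation has an aspirated member except bilabial, where /pʰ/ would be expected.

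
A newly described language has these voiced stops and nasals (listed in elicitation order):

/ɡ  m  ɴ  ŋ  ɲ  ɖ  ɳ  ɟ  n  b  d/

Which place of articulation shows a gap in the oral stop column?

bilabial: oral stop /b/, nasal /m/.
alveolar: oral stop /d/, nasal /n/.
retroflex: oral stop /ɖ/, nasal /ɳ/.
palatal: oral stop /ɟ/, nasal /ɲ/.
velar: oral stop /ɡ/, nasal /ŋ/.
uvular: oral stop —, nasal /ɴ/.
Every place of articulation has an oral stop member except uvular, where /ɢ/ would be expected.

uvular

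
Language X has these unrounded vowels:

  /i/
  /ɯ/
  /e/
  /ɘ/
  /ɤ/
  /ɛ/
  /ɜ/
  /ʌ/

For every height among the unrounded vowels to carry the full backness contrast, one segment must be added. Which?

high: front /i/, central —, back /ɯ/.
high-mid: front /e/, central /ɘ/, back /ɤ/.
low-mid: front /ɛ/, central /ɜ/, back /ʌ/.
The high row has no central member, so the gap is the high central unrounded vowel /ɨ/.

/ɨ/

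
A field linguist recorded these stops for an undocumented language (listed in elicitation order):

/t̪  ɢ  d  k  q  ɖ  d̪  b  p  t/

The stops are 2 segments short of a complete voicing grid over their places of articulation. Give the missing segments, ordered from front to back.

/ʈ/, /ɡ/

Voiceless: /p/ (bilabial), /t̪/ (dental), /t/ (alveolar), /k/ (velar), /q/ (uvular).
Voiced: /b/ (bilabial), /d̪/ (dental), /d/ (alveolar), /ɖ/ (retroflex), /ɢ/ (uvular).
Gaps, from front to back: retroflex lacks voiceless (/ʈ/); velar lacks voiced (/ɡ/).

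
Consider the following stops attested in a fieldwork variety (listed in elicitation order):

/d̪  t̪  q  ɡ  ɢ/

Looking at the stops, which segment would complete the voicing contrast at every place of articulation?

place of articulation  voiceless  voiced  
dental            t̪        d̪      
velar             —         ɡ       
uvular            q         ɢ       
The velar row has no voiceless member, so the gap is the voiceless velar stop /k/.

/k/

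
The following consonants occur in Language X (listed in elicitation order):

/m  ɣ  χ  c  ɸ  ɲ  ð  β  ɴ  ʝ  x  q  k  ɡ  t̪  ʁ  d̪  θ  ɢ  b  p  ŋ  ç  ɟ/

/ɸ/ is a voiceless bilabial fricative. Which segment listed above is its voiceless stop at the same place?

The voiceless stop at the same place is a voiceless bilabial stop — in this inventory, /p/.

/p/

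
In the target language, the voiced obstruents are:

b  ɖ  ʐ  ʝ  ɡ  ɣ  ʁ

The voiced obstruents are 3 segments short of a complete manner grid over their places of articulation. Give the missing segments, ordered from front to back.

/β/, /ɟ/, /ɢ/

Stop: /b/ (bilabial), /ɖ/ (retroflex), /ɡ/ (velar).
Fricative: /ʐ/ (retroflex), /ʝ/ (palatal), /ɣ/ (velar), /ʁ/ (uvular).
Gaps, from front to back: bilabial lacks fricative (/β/); palatal lacks stop (/ɟ/); uvular lacks stop (/ɢ/).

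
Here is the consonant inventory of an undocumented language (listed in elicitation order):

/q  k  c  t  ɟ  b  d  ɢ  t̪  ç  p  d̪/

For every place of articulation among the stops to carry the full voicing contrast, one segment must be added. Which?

/ɡ/

place of articulation  voiceless  voiced  
bilabial          p         b       
dental            t̪        d̪      
alveolar          t         d       
palatal           c         ɟ       
velar             k         —       
uvular            q         ɢ       
The velar row has no voiced member, so the gap is the voiced velar stop /ɡ/.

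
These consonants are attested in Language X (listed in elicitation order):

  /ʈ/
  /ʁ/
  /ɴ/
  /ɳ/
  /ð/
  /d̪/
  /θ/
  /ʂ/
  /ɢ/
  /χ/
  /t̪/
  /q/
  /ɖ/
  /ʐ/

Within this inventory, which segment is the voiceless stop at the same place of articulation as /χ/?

/q/

/χ/ is a voiceless uvular fricative.
The voiceless stop at the same place is a voiceless uvular stop — in this inventory, /q/.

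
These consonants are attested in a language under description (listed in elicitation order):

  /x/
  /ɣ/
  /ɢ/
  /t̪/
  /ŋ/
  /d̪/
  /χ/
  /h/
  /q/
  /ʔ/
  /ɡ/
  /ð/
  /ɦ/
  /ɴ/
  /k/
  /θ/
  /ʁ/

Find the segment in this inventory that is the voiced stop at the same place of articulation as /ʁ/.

/ʁ/ is a voiced uvular fricative.
The voiced stop at the same place is a voiced uvular stop — in this inventory, /ɢ/.

/ɢ/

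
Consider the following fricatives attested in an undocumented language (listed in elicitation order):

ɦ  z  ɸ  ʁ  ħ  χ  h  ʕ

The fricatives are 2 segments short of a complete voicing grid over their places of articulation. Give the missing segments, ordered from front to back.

Voiceless: /ɸ/ (bilabial), /χ/ (uvular), /ħ/ (pharyngeal), /h/ (glottal).
Voiced: /z/ (alveolar), /ʁ/ (uvular), /ʕ/ (pharyngeal), /ɦ/ (glottal).
Gaps, from front to back: bilabial lacks voiced (/β/); alveolar lacks voiceless (/s/).

/β/, /s/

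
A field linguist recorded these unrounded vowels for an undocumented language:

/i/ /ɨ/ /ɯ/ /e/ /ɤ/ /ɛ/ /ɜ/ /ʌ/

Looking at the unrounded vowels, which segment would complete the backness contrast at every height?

high: front /i/, central /ɨ/, back /ɯ/.
high-mid: front /e/, central —, back /ɤ/.
low-mid: front /ɛ/, central /ɜ/, back /ʌ/.
The high-mid row has no central member, so the gap is the high-mid central unrounded vowel /ɘ/.

/ɘ/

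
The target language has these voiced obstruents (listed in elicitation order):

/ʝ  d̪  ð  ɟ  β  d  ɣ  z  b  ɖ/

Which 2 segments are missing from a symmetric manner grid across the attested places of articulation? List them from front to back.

/ʐ/, /ɡ/

place of articulation  stop      fricative
bilabial          b         β       
dental            d̪        ð       
alveolar          d         z       
retroflex         ɖ         —       
palatal           ɟ         ʝ       
velar             —         ɣ       
Gaps, from front to back: retroflex lacks fricative (/ʐ/); velar lacks stop (/ɡ/).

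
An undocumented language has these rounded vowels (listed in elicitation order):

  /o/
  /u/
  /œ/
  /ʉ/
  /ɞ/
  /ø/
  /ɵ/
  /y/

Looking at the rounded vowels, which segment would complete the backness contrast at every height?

/ɔ/

height            front     central   back    
high              y         ʉ         u       
high-mid          ø         ɵ         o       
low-mid           œ         ɞ         —       
The low-mid row has no back member, so the gap is the low-mid back rounded vowel /ɔ/.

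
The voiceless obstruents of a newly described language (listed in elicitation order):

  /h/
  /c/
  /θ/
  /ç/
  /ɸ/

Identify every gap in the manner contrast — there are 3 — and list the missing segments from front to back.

Stop: /c/ (palatal).
Fricative: /ɸ/ (bilabial), /θ/ (dental), /ç/ (palatal), /h/ (glottal).
Gaps, from front to back: bilabial lacks stop (/p/); dental lacks stop (/t̪/); glottal lacks stop (/ʔ/).

/p/, /t̪/, /ʔ/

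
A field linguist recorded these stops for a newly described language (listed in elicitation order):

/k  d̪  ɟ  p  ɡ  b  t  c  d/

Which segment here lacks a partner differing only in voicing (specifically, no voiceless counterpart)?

Bilabial: /p/ ~ /b/
Alveolar: /t/ ~ /d/
Palatal: /c/ ~ /ɟ/
Velar: /k/ ~ /ɡ/
Dental: only /d̪/ (voiced); no voiceless partner.
So /d̪/ is the unpaired segment.

/d̪/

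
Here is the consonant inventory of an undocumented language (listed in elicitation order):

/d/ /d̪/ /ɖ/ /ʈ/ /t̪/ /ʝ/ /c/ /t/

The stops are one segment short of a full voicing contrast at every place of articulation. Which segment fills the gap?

dental: voiceless /t̪/, voiced /d̪/.
alveolar: voiceless /t/, voiced /d/.
retroflex: voiceless /ʈ/, voiced /ɖ/.
palatal: voiceless /c/, voiced —.
The palatal row has no voiced member, so the gap is the voiced palatal stop /ɟ/.

/ɟ/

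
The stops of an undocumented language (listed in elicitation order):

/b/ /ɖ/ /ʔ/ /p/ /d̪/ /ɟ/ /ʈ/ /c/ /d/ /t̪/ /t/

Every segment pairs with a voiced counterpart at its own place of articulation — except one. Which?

Bilabial: /p/ ~ /b/
Dental: /t̪/ ~ /d̪/
Alveolar: /t/ ~ /d/
Retroflex: /ʈ/ ~ /ɖ/
Palatal: /c/ ~ /ɟ/
Glottal: only /ʔ/ (voiceless); no voiced partner.
So /ʔ/ is the unpaired segment.

/ʔ/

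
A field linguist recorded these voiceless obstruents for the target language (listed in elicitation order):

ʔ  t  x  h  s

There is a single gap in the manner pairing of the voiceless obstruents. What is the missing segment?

/k/

place of articulation  stop      fricative
alveolar          t         s       
velar             —         x       
glottal           ʔ         h       
The velar row has no stop member, so the gap is the velar stop /k/.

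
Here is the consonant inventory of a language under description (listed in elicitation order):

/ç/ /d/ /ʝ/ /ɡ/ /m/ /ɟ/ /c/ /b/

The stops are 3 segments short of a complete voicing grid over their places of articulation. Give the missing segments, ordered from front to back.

/p/, /t/, /k/

place of articulation  voiceless  voiced  
bilabial          —         b       
alveolar          —         d       
palatal           c         ɟ       
velar             —         ɡ       
Gaps, from front to back: bilabial lacks voiceless (/p/); alveolar lacks voiceless (/t/); velar lacks voiceless (/k/).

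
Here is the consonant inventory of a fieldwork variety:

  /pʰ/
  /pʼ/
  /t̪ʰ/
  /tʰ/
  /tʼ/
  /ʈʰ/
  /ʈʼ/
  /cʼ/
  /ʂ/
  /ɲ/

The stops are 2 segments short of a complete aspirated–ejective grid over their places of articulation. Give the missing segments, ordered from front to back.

place of articulation  aspirated  ejective
bilabial          pʰ        pʼ      
dental            t̪ʰ       —       
alveolar          tʰ        tʼ      
retroflex         ʈʰ        ʈʼ      
palatal           —         cʼ      
Gaps, from front to back: dental lacks ejective (/t̪ʼ/); palatal lacks aspirated (/cʰ/).

/t̪ʼ/, /cʰ/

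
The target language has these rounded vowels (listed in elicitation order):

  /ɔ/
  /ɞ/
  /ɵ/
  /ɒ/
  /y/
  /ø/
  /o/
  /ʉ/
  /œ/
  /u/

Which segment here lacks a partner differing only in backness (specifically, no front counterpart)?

High: /y/ ~ /ʉ/ ~ /u/
High-mid: /ø/ ~ /ɵ/ ~ /o/
Low-mid: /œ/ ~ /ɞ/ ~ /ɔ/
Low: only /ɒ/ (back); no front partner.
So /ɒ/ is the unpaired segment.

/ɒ/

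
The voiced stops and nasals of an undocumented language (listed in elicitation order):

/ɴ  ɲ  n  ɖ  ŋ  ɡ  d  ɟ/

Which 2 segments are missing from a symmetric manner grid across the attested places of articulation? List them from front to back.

/ɳ/, /ɢ/

Oral stop: /d/ (alveolar), /ɖ/ (retroflex), /ɟ/ (palatal), /ɡ/ (velar).
Nasal: /n/ (alveolar), /ɲ/ (palatal), /ŋ/ (velar), /ɴ/ (uvular).
Gaps, from front to back: retroflex lacks nasal (/ɳ/); uvular lacks oral stop (/ɢ/).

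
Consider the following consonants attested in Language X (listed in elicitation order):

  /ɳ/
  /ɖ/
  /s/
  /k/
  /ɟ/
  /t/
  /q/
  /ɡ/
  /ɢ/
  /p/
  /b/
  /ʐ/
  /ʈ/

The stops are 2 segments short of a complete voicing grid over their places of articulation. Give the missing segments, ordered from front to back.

/d/, /c/

place of articulation  voiceless  voiced  
bilabial          p         b       
alveolar          t         —       
retroflex         ʈ         ɖ       
palatal           —         ɟ       
velar             k         ɡ       
uvular            q         ɢ       
Gaps, from front to back: alveolar lacks voiced (/d/); palatal lacks voiceless (/c/).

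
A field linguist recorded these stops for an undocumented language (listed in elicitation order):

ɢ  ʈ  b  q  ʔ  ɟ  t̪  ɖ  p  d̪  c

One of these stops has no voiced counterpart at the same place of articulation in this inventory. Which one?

Bilabial: /p/ ~ /b/
Dental: /t̪/ ~ /d̪/
Retroflex: /ʈ/ ~ /ɖ/
Palatal: /c/ ~ /ɟ/
Uvular: /q/ ~ /ɢ/
Glottal: only /ʔ/ (voiceless); no voiced partner.
So /ʔ/ is the unpaired segment.

/ʔ/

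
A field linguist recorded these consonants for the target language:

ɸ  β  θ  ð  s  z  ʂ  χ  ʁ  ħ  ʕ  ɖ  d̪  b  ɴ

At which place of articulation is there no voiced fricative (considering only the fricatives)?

place of articulation  voiceless  voiced  
bilabial          ɸ         β       
dental            θ         ð       
alveolar          s         z       
retroflex         ʂ         —       
uvular            χ         ʁ       
pharyngeal        ħ         ʕ       
Every place of articulation has a voiced member except retroflex, where /ʐ/ would be expected.

retroflex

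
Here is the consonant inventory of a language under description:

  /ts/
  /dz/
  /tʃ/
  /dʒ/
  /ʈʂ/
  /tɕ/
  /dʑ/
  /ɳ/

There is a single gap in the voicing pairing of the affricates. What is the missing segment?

place of articulation  voiceless  voiced  
alveolar          ts        dz      
postalveolar      tʃ        dʒ      
retroflex         ʈʂ        —       
alveolo-palatal   tɕ        dʑ      
The retroflex row has no voiced member, so the gap is the voiced retroflex affricate /ɖʐ/.

/ɖʐ/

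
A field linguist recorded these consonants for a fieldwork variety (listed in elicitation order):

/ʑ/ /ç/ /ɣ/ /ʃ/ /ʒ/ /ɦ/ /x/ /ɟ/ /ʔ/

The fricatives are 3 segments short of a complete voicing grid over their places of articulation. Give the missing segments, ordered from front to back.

Voiceless: /ʃ/ (postalveolar), /ç/ (palatal), /x/ (velar).
Voiced: /ʒ/ (postalveolar), /ʑ/ (alveolo-palatal), /ɣ/ (velar), /ɦ/ (glottal).
Gaps, from front to back: alveolo-palatal lacks voiceless (/ɕ/); palatal lacks voiced (/ʝ/); glottal lacks voiceless (/h/).

/ɕ/, /ʝ/, /h/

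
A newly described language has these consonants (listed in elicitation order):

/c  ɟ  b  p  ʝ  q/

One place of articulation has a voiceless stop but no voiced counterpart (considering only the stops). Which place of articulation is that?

bilabial: voiceless /p/, voiced /b/.
palatal: voiceless /c/, voiced /ɟ/.
uvular: voiceless /q/, voiced —.
Every place of articulation has a voiced member except uvular, where /ɢ/ would be expected.

uvular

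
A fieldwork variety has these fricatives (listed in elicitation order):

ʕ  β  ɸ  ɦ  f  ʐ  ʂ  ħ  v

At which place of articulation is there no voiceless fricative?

glottal

bilabial: voiceless /ɸ/, voiced /β/.
labiodental: voiceless /f/, voiced /v/.
retroflex: voiceless /ʂ/, voiced /ʐ/.
pharyngeal: voiceless /ħ/, voiced /ʕ/.
glottal: voiceless —, voiced /ɦ/.
Every place of articulation has a voiceless member except glottal, where /h/ would be expected.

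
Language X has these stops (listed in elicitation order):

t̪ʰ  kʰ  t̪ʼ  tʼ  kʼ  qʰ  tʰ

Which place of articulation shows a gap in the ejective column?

uvular

Aspirated: /t̪ʰ/ (dental), /tʰ/ (alveolar), /kʰ/ (velar), /qʰ/ (uvular).
Ejective: /t̪ʼ/ (dental), /tʼ/ (alveolar), /kʼ/ (velar).
Every place of articulation has an ejective member except uvular, where /qʼ/ would be expected.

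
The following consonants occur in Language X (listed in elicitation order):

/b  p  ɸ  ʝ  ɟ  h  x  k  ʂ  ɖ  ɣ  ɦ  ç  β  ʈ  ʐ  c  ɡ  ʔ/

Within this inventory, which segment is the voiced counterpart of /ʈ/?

/ʈ/ is a voiceless retroflex stop.
The voiced counterpart is a voiced retroflex stop — in this inventory, /ɖ/.

/ɖ/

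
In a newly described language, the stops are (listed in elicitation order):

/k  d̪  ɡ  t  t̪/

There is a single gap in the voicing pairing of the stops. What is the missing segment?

/d/

place of articulation  voiceless  voiced  
dental            t̪        d̪      
alveolar          t         —       
velar             k         ɡ       
The alveolar row has no voiced member, so the gap is the voiced alveolar stop /d/.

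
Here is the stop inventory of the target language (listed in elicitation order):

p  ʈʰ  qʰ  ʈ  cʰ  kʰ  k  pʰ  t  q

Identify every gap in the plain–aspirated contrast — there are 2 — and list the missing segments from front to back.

/tʰ/, /c/

bilabial: plain /p/, aspirated /pʰ/.
alveolar: plain /t/, aspirated —.
retroflex: plain /ʈ/, aspirated /ʈʰ/.
palatal: plain —, aspirated /cʰ/.
velar: plain /k/, aspirated /kʰ/.
uvular: plain /q/, aspirated /qʰ/.
Gaps, from front to back: alveolar lacks aspirated (/tʰ/); palatal lacks plain (/c/).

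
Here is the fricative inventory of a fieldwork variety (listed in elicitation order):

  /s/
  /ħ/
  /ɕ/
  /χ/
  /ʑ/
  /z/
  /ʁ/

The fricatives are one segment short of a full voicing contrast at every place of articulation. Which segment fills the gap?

alveolar: voiceless /s/, voiced /z/.
alveolo-palatal: voiceless /ɕ/, voiced /ʑ/.
uvular: voiceless /χ/, voiced /ʁ/.
pharyngeal: voiceless /ħ/, voiced —.
The pharyngeal row has no voiced member, so the gap is the voiced pharyngeal fricative /ʕ/.

/ʕ/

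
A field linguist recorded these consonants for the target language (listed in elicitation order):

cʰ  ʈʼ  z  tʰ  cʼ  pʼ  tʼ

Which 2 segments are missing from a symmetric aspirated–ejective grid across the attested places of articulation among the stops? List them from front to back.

place of articulation  aspirated  ejective
bilabial          —         pʼ      
alveolar          tʰ        tʼ      
retroflex         —         ʈʼ      
palatal           cʰ        cʼ      
Gaps, from front to back: bilabial lacks aspirated (/pʰ/); retroflex lacks aspirated (/ʈʰ/).

/pʰ/, /ʈʰ/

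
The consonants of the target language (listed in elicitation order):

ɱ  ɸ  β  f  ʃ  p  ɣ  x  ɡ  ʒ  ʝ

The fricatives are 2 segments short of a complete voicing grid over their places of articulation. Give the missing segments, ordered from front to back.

/v/, /ç/

bilabial: voiceless /ɸ/, voiced /β/.
labiodental: voiceless /f/, voiced —.
postalveolar: voiceless /ʃ/, voiced /ʒ/.
palatal: voiceless —, voiced /ʝ/.
velar: voiceless /x/, voiced /ɣ/.
Gaps, from front to back: labiodental lacks voiced (/v/); palatal lacks voiceless (/ç/).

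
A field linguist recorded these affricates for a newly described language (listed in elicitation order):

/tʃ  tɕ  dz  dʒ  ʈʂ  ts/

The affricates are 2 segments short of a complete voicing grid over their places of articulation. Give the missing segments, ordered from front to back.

/ɖʐ/, /dʑ/

place of articulation  voiceless  voiced  
alveolar          ts        dz      
postalveolar      tʃ        dʒ      
retroflex         ʈʂ        —       
alveolo-palatal   tɕ        —       
Gaps, from front to back: retroflex lacks voiced (/ɖʐ/); alveolo-palatal lacks voiced (/dʑ/).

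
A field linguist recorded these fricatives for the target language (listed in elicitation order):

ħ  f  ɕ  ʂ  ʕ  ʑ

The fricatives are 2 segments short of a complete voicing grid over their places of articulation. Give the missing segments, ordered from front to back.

place of articulation  voiceless  voiced  
labiodental       f         —       
retroflex         ʂ         —       
alveolo-palatal   ɕ         ʑ       
pharyngeal        ħ         ʕ       
Gaps, from front to back: labiodental lacks voiced (/v/); retroflex lacks voiced (/ʐ/).

/v/, /ʐ/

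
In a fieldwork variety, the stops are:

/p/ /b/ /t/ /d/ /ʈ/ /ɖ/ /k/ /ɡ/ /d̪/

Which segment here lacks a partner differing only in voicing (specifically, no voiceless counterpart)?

/d̪/

Bilabial: /p/ ~ /b/
Alveolar: /t/ ~ /d/
Retroflex: /ʈ/ ~ /ɖ/
Velar: /k/ ~ /ɡ/
Dental: only /d̪/ (voiced); no voiceless partner.
So /d̪/ is the unpaired segment.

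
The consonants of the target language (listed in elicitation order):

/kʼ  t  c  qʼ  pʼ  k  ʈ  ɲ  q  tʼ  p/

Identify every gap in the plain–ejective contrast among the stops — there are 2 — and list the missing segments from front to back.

/ʈʼ/, /cʼ/

place of articulation  plain     ejective
bilabial          p         pʼ      
alveolar          t         tʼ      
retroflex         ʈ         —       
palatal           c         —       
velar             k         kʼ      
uvular            q         qʼ      
Gaps, from front to back: retroflex lacks ejective (/ʈʼ/); palatal lacks ejective (/cʼ/).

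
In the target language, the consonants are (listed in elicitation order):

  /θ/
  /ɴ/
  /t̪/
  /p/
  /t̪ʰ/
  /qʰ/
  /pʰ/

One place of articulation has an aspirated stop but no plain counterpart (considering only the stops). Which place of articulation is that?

uvular

place of articulation  plain     aspirated
bilabial          p         pʰ      
dental            t̪        t̪ʰ     
uvular            —         qʰ      
Every place of articulation has a plain member except uvular, where /q/ would be expected.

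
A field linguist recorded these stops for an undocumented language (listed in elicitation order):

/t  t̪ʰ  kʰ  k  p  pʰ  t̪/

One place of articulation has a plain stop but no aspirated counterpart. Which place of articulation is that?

alveolar

bilabial: plain /p/, aspirated /pʰ/.
dental: plain /t̪/, aspirated /t̪ʰ/.
alveolar: plain /t/, aspirated —.
velar: plain /k/, aspirated /kʰ/.
Every place of articulation has an aspirated member except alveolar, where /tʰ/ would be expected.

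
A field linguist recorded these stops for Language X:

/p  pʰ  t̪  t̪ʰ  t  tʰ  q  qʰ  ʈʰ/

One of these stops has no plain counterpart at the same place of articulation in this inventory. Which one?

/ʈʰ/

Bilabial: /p/ ~ /pʰ/
Dental: /t̪/ ~ /t̪ʰ/
Alveolar: /t/ ~ /tʰ/
Uvular: /q/ ~ /qʰ/
Retroflex: only /ʈʰ/ (aspirated); no plain partner.
So /ʈʰ/ is the unpaired segment.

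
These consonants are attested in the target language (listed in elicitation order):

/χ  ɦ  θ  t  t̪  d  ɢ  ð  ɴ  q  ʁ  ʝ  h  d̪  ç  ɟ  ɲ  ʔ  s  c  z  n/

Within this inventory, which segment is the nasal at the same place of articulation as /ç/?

/ç/ is a voiceless palatal fricative.
The nasal at the same place is a palatal nasal — in this inventory, /ɲ/.

/ɲ/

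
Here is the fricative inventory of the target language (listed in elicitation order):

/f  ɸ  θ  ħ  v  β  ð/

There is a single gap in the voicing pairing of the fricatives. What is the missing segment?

Voiceless: /ɸ/ (bilabial), /f/ (labiodental), /θ/ (dental), /ħ/ (pharyngeal).
Voiced: /β/ (bilabial), /v/ (labiodental), /ð/ (dental).
The pharyngeal row has no voiced member, so the gap is the voiced pharyngeal fricative /ʕ/.

/ʕ/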